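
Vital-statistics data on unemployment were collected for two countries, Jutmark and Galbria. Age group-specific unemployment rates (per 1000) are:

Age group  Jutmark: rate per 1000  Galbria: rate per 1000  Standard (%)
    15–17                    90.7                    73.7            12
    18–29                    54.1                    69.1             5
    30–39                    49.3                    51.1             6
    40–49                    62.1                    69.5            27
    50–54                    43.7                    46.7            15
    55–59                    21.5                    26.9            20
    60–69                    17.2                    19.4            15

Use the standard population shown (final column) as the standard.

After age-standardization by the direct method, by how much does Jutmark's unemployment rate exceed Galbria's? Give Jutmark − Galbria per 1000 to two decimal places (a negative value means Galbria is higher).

-2.68

Standard weights: 0.12, 0.05, 0.06, 0.27, 0.15, 0.20, 0.15.
Jutmark: 0.1200×90.7 + 0.0500×54.1 + 0.0600×49.3 + 0.2700×62.1 + 0.1500×43.7 + 0.2000×21.5 + 0.1500×17.2 = 46.7490 per 1000.
Galbria: 0.1200×73.7 + 0.0500×69.1 + 0.0600×51.1 + 0.2700×69.5 + 0.1500×46.7 + 0.2000×26.9 + 0.1500×19.4 = 49.4250 per 1000.
Difference = 46.7490 − 49.4250 = -2.6760.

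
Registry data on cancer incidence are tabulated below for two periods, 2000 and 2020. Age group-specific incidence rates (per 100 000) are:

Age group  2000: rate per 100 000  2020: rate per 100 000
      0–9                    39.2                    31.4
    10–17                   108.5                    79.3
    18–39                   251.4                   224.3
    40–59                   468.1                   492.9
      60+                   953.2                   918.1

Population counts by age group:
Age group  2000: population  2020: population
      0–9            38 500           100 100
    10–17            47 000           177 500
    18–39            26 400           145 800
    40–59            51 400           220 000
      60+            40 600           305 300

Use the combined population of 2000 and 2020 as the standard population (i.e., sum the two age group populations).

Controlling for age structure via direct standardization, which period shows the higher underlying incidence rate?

Combined standard total = 1 152 600; weights = 0.1202, 0.1948, 0.1494, 0.2355, 0.3001.
2000: 0.1202×39.2 + 0.1948×108.5 + 0.1494×251.4 + 0.2355×468.1 + 0.3001×953.2 = 459.6882 per 100 000.
2020: 0.1202×31.4 + 0.1948×79.3 + 0.1494×224.3 + 0.2355×492.9 + 0.3001×918.1 = 444.3200 per 100 000.
The crude rates (372.76 vs 462.38) would put 2020 higher, but that reflects its age composition; once standardized to a common age structure, 2000 has the higher underlying rate.

2000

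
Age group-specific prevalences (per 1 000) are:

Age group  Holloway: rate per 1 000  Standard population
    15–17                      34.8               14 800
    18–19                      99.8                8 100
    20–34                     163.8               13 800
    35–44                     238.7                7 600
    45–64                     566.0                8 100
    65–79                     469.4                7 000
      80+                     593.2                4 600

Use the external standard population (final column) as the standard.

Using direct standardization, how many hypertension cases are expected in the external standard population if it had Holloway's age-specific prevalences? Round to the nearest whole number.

Expected hypertension cases = Σ (standard pop × age-specific rate ÷ 1 000)
= 14 800×34.8/1 000 + 8 100×99.8/1 000 + 13 800×163.8/1 000 + 7 600×238.7/1 000 + 8 100×566.0/1 000 + 7 000×469.4/1 000 + 4 600×593.2/1 000
= 515.04 + 808.38 + 2260.44 + 1814.12 + 4584.60 + 3285.80 + 2728.72 = 15997.10.

15997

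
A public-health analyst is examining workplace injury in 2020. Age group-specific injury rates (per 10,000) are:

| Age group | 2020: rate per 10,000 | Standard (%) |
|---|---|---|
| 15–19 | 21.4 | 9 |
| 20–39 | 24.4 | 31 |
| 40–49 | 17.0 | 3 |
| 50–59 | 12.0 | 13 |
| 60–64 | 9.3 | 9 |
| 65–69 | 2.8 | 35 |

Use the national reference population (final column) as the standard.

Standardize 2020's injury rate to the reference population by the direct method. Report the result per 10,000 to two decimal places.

13.38

Standard weights: 0.09, 0.31, 0.03, 0.13, 0.09, 0.35.
Standardized rate: 0.0900×21.4 + 0.3100×24.4 + 0.0300×17.0 + 0.1300×12.0 + 0.0900×9.3 + 0.3500×2.8 = 13.3770 per 10,000.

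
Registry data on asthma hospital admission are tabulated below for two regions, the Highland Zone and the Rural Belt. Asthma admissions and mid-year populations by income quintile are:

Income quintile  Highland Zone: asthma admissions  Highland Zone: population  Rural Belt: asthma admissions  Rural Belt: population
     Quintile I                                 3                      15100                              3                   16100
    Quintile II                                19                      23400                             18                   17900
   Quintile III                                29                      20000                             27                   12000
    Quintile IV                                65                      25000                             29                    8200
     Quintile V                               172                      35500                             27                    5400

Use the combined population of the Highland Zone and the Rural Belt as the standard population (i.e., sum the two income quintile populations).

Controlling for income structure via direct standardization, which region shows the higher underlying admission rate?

Income-specific rates per 10000 for the Highland Zone: 1.99, 8.12, 14.50, 26.00, 48.45.
For the Rural Belt: 1.86, 10.06, 22.50, 35.37, 50.00.
Combined standard total = 178600; weights = 0.1747, 0.2312, 0.1792, 0.1859, 0.2290.
The Highland Zone: 0.1747×1.99 + 0.2312×8.12 + 0.1792×14.50 + 0.1859×26.00 + 0.2290×48.45 = 20.7512 per 10000.
The Rural Belt: 0.1747×1.86 + 0.2312×10.06 + 0.1792×22.50 + 0.1859×35.37 + 0.2290×50.00 = 24.7066 per 10000.
The crude rates (24.20 vs 17.45) would put the Highland Zone higher, but that reflects its income composition; once standardized to a common income structure, the Rural Belt has the higher underlying rate.

Rural Belt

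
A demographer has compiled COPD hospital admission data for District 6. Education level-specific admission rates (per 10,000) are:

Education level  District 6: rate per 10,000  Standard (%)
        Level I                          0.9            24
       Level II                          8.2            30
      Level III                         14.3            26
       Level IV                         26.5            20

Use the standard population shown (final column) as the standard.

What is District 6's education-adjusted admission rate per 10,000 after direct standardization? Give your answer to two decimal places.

11.69

Standard weights: 0.24, 0.30, 0.26, 0.20.
Standardized rate: 0.2400×0.9 + 0.3000×8.2 + 0.2600×14.3 + 0.2000×26.5 = 11.6940 per 10,000.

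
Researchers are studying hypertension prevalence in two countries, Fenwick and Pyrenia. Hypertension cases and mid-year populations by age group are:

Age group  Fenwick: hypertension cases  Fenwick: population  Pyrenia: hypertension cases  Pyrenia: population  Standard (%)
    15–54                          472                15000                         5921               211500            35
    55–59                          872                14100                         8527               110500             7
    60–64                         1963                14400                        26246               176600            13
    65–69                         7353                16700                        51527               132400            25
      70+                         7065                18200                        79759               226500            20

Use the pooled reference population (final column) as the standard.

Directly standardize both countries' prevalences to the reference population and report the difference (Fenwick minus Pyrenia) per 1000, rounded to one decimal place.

Age-specific rates per 1000 for Fenwick: 31.467, 61.844, 136.319, 440.299, 388.187.
For Pyrenia: 27.995, 77.167, 148.618, 389.177, 352.137.
Standard weights: 0.35, 0.07, 0.13, 0.25, 0.20.
Fenwick: 0.3500×31.467 + 0.0700×61.844 + 0.1300×136.319 + 0.2500×440.299 + 0.2000×388.187 = 220.7762 per 1000.
Pyrenia: 0.3500×27.995 + 0.0700×77.167 + 0.1300×148.618 + 0.2500×389.177 + 0.2000×352.137 = 202.2420 per 1000.
Difference = 220.7762 − 202.2420 = 18.5341.

18.5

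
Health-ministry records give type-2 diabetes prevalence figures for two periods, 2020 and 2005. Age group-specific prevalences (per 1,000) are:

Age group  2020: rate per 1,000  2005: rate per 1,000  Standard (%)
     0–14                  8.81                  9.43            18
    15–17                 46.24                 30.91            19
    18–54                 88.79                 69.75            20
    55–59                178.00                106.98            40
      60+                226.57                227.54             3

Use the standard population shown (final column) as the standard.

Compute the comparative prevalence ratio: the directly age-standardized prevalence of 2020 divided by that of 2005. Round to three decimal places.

Standard weights: 0.18, 0.19, 0.20, 0.40, 0.03.
2020: 0.1800×8.81 + 0.1900×46.24 + 0.2000×88.79 + 0.4000×178.00 + 0.0300×226.57 = 106.1265 per 1,000.
2005: 0.1800×9.43 + 0.1900×30.91 + 0.2000×69.75 + 0.4000×106.98 + 0.0300×227.54 = 71.1385 per 1,000.
Ratio = 106.1265 ÷ 71.1385 = 1.49183.

1.492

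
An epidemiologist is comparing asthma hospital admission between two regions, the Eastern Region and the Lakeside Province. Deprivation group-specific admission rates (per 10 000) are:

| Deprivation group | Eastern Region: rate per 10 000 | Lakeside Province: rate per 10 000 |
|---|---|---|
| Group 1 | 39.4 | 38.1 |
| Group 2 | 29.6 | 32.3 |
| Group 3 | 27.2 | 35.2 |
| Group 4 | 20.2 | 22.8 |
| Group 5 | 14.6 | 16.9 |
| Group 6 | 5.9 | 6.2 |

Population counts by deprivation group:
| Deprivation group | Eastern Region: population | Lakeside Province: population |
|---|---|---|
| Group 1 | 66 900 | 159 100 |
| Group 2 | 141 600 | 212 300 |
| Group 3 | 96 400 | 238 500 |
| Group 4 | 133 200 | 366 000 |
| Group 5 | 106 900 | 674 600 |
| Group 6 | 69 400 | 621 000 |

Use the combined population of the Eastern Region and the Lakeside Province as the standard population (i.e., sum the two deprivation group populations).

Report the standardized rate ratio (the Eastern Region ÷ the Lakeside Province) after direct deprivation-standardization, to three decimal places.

Combined standard total = 2 885 900; weights = 0.0783, 0.1226, 0.1160, 0.1730, 0.2708, 0.2392.
The Eastern Region: 0.0783×39.4 + 0.1226×29.6 + 0.1160×27.2 + 0.1730×20.2 + 0.2708×14.6 + 0.2392×5.9 = 18.7311 per 10 000.
The Lakeside Province: 0.0783×38.1 + 0.1226×32.3 + 0.1160×35.2 + 0.1730×22.8 + 0.2708×16.9 + 0.2392×6.2 = 21.0332 per 10 000.
Ratio = 18.7311 ÷ 21.0332 = 0.89055.

0.891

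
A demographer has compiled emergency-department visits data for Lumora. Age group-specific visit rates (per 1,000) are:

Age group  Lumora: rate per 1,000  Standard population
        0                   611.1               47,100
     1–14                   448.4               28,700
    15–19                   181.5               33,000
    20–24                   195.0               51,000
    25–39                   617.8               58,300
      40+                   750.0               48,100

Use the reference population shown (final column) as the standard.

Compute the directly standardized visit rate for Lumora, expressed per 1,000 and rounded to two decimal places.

Standard total = 266,200; weights = 0.1769, 0.1078, 0.1240, 0.1916, 0.2190, 0.1807.
Standardized rate: 0.1769×611.1 + 0.1078×448.4 + 0.1240×181.5 + 0.1916×195.0 + 0.2190×617.8 + 0.1807×750.0 = 487.1492 per 1,000.

487.15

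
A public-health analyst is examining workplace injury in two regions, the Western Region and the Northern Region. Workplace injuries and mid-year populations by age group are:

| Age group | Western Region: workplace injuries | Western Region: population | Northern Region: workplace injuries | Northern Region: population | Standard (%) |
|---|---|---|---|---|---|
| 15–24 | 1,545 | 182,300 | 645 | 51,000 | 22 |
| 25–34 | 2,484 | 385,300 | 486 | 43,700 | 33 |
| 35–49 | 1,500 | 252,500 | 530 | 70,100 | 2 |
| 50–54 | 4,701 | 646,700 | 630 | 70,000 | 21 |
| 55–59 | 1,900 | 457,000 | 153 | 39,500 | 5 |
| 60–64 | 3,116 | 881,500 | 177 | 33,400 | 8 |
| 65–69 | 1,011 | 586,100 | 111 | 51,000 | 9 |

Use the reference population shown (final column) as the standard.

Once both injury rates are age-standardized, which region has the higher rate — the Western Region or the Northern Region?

Age-specific rates per 10,000 for the Western Region: 84.75, 64.47, 59.41, 72.69, 41.58, 35.35, 17.25.
For the Northern Region: 126.47, 111.21, 75.61, 90.00, 38.73, 52.99, 21.76.
Standard weights: 0.22, 0.33, 0.02, 0.21, 0.05, 0.08, 0.09.
The Western Region: 0.2200×84.75 + 0.3300×64.47 + 0.0200×59.41 + 0.2100×72.69 + 0.0500×41.58 + 0.0800×35.35 + 0.0900×17.25 = 62.8326 per 10,000.
The Northern Region: 0.2200×126.47 + 0.3300×111.21 + 0.0200×75.61 + 0.2100×90.00 + 0.0500×38.73 + 0.0800×52.99 + 0.0900×21.76 = 93.0709 per 10,000.

Northern Region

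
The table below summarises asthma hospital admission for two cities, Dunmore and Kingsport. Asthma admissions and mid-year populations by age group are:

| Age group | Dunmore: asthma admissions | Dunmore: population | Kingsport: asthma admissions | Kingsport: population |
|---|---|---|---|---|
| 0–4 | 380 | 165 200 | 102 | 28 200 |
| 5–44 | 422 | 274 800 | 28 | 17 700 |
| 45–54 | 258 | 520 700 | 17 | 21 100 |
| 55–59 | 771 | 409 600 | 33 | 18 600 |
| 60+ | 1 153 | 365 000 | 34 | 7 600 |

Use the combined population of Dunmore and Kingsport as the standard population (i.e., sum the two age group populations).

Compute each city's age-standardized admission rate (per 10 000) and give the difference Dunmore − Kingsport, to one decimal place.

Age-specific rates per 10 000 for Dunmore: 23.00, 15.36, 4.95, 18.82, 31.59.
For Kingsport: 36.17, 15.82, 8.06, 17.74, 44.74.
Combined standard total = 1 828 500; weights = 0.1058, 0.1600, 0.2963, 0.2342, 0.2038.
Dunmore: 0.1058×23.00 + 0.1600×15.36 + 0.2963×4.95 + 0.2342×18.82 + 0.2038×31.59 = 17.2027 per 10 000.
Kingsport: 0.1058×36.17 + 0.1600×15.82 + 0.2963×8.06 + 0.2342×17.74 + 0.2038×44.74 = 22.0146 per 10 000.
Difference = 17.2027 − 22.0146 = -4.8119.

-4.8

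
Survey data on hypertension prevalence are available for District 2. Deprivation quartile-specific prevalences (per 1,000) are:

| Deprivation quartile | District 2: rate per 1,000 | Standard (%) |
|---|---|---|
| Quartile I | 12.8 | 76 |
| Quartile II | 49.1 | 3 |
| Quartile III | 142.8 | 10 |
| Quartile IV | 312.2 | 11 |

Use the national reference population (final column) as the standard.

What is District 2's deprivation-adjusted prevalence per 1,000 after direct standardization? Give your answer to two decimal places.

59.82

Standard weights: 0.76, 0.03, 0.10, 0.11.
Standardized rate: 0.7600×12.8 + 0.0300×49.1 + 0.1000×142.8 + 0.1100×312.2 = 59.8230 per 1,000.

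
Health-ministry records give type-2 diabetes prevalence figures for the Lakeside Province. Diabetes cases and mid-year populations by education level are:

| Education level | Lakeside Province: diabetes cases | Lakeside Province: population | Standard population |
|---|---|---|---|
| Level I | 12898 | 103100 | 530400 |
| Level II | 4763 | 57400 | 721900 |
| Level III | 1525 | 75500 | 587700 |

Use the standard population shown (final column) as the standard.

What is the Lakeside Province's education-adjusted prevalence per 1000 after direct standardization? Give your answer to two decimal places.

Education-specific rates per 1000 for the Lakeside Province: 125.102, 82.979, 20.199.
Standard total = 1840000; weights = 0.2883, 0.3923, 0.3194.
Standardized rate: 0.2883×125.102 + 0.3923×82.979 + 0.3194×20.199 = 75.0692 per 1000.

75.07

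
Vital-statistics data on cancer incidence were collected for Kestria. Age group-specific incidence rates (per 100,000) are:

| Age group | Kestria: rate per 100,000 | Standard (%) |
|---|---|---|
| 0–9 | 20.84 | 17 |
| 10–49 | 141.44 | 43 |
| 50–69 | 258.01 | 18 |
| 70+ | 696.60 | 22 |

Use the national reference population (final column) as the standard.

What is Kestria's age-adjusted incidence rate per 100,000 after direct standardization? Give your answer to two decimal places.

264.06

Standard weights: 0.17, 0.43, 0.18, 0.22.
Standardized rate: 0.1700×20.84 + 0.4300×141.44 + 0.1800×258.01 + 0.2200×696.60 = 264.0558 per 100,000.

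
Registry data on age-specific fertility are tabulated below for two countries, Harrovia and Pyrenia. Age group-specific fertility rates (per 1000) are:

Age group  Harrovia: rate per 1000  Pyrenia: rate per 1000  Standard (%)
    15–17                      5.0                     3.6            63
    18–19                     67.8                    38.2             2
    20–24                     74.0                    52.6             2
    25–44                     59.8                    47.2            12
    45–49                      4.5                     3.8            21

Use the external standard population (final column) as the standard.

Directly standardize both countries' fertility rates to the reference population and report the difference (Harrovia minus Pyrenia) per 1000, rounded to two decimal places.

3.56

Standard weights: 0.63, 0.02, 0.02, 0.12, 0.21.
Harrovia: 0.6300×5.0 + 0.0200×67.8 + 0.0200×74.0 + 0.1200×59.8 + 0.2100×4.5 = 14.1070 per 1000.
Pyrenia: 0.6300×3.6 + 0.0200×38.2 + 0.0200×52.6 + 0.1200×47.2 + 0.2100×3.8 = 10.5460 per 1000.
Difference = 14.1070 − 10.5460 = 3.5610.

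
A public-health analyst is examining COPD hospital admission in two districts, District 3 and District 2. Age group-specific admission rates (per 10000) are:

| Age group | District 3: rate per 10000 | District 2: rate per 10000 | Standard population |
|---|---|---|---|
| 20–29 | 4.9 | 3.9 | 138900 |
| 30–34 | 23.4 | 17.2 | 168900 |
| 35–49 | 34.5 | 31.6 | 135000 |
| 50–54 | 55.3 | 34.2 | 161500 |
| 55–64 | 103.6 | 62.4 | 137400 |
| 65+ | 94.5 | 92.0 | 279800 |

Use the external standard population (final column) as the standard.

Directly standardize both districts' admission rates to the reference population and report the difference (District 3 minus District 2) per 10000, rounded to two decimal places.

Standard total = 1021500; weights = 0.1360, 0.1653, 0.1322, 0.1581, 0.1345, 0.2739.
District 3: 0.1360×4.9 + 0.1653×23.4 + 0.1322×34.5 + 0.1581×55.3 + 0.1345×103.6 + 0.2739×94.5 = 57.6574 per 10000.
District 2: 0.1360×3.9 + 0.1653×17.2 + 0.1322×31.6 + 0.1581×34.2 + 0.1345×62.4 + 0.2739×92.0 = 46.5506 per 10000.
Difference = 57.6574 − 46.5506 = 11.1068.

11.11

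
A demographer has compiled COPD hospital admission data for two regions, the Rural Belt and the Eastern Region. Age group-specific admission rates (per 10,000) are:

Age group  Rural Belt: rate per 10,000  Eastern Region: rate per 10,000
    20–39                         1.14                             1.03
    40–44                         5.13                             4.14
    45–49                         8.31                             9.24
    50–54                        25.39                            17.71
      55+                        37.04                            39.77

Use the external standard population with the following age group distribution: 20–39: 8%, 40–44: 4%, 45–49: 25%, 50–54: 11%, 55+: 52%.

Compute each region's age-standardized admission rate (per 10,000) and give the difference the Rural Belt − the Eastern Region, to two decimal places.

-0.76

Standard weights: 0.08, 0.04, 0.25, 0.11, 0.52.
The Rural Belt: 0.0800×1.14 + 0.0400×5.13 + 0.2500×8.31 + 0.1100×25.39 + 0.5200×37.04 = 24.4276 per 10,000.
The Eastern Region: 0.0800×1.03 + 0.0400×4.14 + 0.2500×9.24 + 0.1100×17.71 + 0.5200×39.77 = 25.1865 per 10,000.
Difference = 24.4276 − 25.1865 = -0.7589.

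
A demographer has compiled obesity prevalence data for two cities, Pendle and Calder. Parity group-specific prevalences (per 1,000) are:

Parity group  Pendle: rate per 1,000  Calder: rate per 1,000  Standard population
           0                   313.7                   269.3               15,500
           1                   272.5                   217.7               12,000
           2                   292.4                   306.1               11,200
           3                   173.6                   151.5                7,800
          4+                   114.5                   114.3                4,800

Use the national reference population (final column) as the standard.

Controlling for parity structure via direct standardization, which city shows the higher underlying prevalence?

Pendle

Standard total = 51,300; weights = 0.3021, 0.2339, 0.2183, 0.1520, 0.0936.
Pendle: 0.3021×313.7 + 0.2339×272.5 + 0.2183×292.4 + 0.1520×173.6 + 0.0936×114.5 = 259.4719 per 1,000.
Calder: 0.3021×269.3 + 0.2339×217.7 + 0.2183×306.1 + 0.1520×151.5 + 0.0936×114.3 = 232.8501 per 1,000.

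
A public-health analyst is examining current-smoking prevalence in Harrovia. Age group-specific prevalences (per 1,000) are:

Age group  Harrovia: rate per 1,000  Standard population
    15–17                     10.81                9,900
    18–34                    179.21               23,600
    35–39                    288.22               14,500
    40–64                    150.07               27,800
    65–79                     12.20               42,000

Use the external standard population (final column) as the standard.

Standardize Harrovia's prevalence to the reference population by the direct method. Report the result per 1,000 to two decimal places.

112.05

Standard total = 117,800; weights = 0.0840, 0.2003, 0.1231, 0.2360, 0.3565.
Standardized rate: 0.0840×10.81 + 0.2003×179.21 + 0.1231×288.22 + 0.2360×150.07 + 0.3565×12.20 = 112.0536 per 1,000.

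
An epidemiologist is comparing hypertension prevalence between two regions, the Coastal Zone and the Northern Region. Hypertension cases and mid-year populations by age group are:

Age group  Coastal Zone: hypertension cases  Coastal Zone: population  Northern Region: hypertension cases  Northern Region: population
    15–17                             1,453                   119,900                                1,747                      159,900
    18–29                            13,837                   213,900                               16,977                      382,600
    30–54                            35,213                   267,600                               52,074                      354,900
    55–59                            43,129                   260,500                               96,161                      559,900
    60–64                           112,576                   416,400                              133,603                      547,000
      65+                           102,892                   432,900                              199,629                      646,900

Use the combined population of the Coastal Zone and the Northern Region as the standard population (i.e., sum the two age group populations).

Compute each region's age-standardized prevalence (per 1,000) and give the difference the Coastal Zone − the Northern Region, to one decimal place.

-12.3

Age-specific rates per 1,000 for the Coastal Zone: 12.118, 64.689, 131.588, 165.562, 270.355, 237.681.
For the Northern Region: 10.926, 44.373, 146.729, 171.747, 244.247, 308.593.
Combined standard total = 4,362,400; weights = 0.0641, 0.1367, 0.1427, 0.1881, 0.2208, 0.2475.
The Coastal Zone: 0.0641×12.118 + 0.1367×64.689 + 0.1427×131.588 + 0.1881×165.562 + 0.2208×270.355 + 0.2475×237.681 = 178.0733 per 1,000.
The Northern Region: 0.0641×10.926 + 0.1367×44.373 + 0.1427×146.729 + 0.1881×171.747 + 0.2208×244.247 + 0.2475×308.593 = 190.3290 per 1,000.
Difference = 178.0733 − 190.3290 = -12.2557.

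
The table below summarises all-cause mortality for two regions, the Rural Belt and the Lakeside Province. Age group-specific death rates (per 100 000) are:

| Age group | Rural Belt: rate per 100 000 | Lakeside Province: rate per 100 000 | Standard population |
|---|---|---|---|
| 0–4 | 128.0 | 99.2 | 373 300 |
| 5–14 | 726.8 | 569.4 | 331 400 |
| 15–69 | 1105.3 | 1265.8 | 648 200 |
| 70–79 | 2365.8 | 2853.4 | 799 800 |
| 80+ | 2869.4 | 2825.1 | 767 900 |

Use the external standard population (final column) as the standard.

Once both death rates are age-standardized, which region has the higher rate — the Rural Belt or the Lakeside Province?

Lakeside Province

Standard total = 2 920 600; weights = 0.1278, 0.1135, 0.2219, 0.2738, 0.2629.
The Rural Belt: 0.1278×128.0 + 0.1135×726.8 + 0.2219×1105.3 + 0.2738×2365.8 + 0.2629×2869.4 = 1746.4488 per 100 000.
The Lakeside Province: 0.1278×99.2 + 0.1135×569.4 + 0.2219×1265.8 + 0.2738×2853.4 + 0.2629×2825.1 = 1882.4097 per 100 000.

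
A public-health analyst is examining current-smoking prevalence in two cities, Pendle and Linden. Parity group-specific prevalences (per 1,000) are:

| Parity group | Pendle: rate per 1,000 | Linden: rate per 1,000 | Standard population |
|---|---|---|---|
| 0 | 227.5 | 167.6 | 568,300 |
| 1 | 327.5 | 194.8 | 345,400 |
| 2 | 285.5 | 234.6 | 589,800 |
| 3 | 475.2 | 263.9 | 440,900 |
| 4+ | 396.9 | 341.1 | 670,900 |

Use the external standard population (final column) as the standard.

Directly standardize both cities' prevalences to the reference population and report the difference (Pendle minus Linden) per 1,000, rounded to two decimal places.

91.96

Standard total = 2,615,300; weights = 0.2173, 0.1321, 0.2255, 0.1686, 0.2565.
Pendle: 0.2173×227.5 + 0.1321×327.5 + 0.2255×285.5 + 0.1686×475.2 + 0.2565×396.9 = 339.0015 per 1,000.
Linden: 0.2173×167.6 + 0.1321×194.8 + 0.2255×234.6 + 0.1686×263.9 + 0.2565×341.1 = 247.0445 per 1,000.
Difference = 339.0015 − 247.0445 = 91.9569.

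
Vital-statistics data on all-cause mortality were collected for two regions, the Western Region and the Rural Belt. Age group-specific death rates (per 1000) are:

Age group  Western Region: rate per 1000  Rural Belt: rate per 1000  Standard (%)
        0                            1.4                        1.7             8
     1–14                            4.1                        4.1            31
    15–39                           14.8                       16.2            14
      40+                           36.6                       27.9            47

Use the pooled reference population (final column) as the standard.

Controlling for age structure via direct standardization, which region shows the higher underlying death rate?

Western Region

Standard weights: 0.08, 0.31, 0.14, 0.47.
The Western Region: 0.0800×1.4 + 0.3100×4.1 + 0.1400×14.8 + 0.4700×36.6 = 20.6570 per 1000.
The Rural Belt: 0.0800×1.7 + 0.3100×4.1 + 0.1400×16.2 + 0.4700×27.9 = 16.7880 per 1000.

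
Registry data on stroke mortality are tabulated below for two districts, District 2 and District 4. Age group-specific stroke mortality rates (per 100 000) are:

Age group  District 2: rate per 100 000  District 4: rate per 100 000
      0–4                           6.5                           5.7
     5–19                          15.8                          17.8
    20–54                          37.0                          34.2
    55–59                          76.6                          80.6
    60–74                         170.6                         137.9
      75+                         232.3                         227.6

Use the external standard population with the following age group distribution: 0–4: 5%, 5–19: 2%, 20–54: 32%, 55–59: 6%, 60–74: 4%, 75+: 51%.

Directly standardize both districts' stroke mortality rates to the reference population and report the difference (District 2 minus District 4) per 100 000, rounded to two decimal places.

Standard weights: 0.05, 0.02, 0.32, 0.06, 0.04, 0.51.
District 2: 0.0500×6.5 + 0.0200×15.8 + 0.3200×37.0 + 0.0600×76.6 + 0.0400×170.6 + 0.5100×232.3 = 142.3740 per 100 000.
District 4: 0.0500×5.7 + 0.0200×17.8 + 0.3200×34.2 + 0.0600×80.6 + 0.0400×137.9 + 0.5100×227.6 = 138.0130 per 100 000.
Difference = 142.3740 − 138.0130 = 4.3610.

4.36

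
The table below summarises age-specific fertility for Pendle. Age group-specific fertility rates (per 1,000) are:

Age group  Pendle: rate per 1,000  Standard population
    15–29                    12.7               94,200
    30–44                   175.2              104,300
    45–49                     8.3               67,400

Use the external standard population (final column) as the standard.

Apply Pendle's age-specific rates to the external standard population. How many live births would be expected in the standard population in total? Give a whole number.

20029

Expected live births = Σ (standard pop × age-specific rate ÷ 1,000)
= 94,200×12.7/1,000 + 104,300×175.2/1,000 + 67,400×8.3/1,000
= 1196.34 + 18273.36 + 559.42 = 20029.12.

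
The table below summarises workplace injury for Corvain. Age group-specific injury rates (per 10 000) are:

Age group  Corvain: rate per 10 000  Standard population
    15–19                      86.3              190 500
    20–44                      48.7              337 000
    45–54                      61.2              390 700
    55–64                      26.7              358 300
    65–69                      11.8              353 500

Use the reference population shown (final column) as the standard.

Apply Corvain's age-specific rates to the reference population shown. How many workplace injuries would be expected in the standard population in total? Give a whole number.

7050

Expected workplace injuries = Σ (standard pop × age-specific rate ÷ 10 000)
= 190 500×86.3/10 000 + 337 000×48.7/10 000 + 390 700×61.2/10 000 + 358 300×26.7/10 000 + 353 500×11.8/10 000
= 1644.02 + 1641.19 + 2391.08 + 956.66 + 417.13 = 7050.08.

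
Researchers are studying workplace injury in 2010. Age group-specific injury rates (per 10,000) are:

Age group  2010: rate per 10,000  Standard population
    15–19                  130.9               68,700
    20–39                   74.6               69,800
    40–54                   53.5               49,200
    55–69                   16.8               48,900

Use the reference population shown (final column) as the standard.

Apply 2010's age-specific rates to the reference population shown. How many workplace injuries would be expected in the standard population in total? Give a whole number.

1765

Expected workplace injuries = Σ (standard pop × age-specific rate ÷ 10,000)
= 68,700×130.9/10,000 + 69,800×74.6/10,000 + 49,200×53.5/10,000 + 48,900×16.8/10,000
= 899.28 + 520.71 + 263.22 + 82.15 = 1765.36.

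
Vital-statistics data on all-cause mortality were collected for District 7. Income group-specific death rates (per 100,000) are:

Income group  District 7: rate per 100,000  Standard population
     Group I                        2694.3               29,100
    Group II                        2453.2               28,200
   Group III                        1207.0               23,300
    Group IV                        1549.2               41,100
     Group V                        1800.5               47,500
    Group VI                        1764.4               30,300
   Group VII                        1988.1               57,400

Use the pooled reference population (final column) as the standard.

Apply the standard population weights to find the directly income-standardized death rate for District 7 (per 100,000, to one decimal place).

Standard total = 256,900; weights = 0.1133, 0.1098, 0.0907, 0.1600, 0.1849, 0.1179, 0.2234.
Standardized rate: 0.1133×2694.3 + 0.1098×2453.2 + 0.0907×1207.0 + 0.1600×1549.2 + 0.1849×1800.5 + 0.1179×1764.4 + 0.2234×1988.1 = 1917.0167 per 100,000.

1917.0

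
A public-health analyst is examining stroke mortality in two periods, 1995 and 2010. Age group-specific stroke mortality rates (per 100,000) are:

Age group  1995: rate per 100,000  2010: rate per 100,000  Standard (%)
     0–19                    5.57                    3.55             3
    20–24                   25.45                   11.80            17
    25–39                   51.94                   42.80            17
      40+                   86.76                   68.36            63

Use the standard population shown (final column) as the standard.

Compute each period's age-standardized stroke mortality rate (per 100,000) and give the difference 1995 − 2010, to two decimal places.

Standard weights: 0.03, 0.17, 0.17, 0.63.
1995: 0.0300×5.57 + 0.1700×25.45 + 0.1700×51.94 + 0.6300×86.76 = 67.9822 per 100,000.
2010: 0.0300×3.55 + 0.1700×11.80 + 0.1700×42.80 + 0.6300×68.36 = 52.4553 per 100,000.
Difference = 67.9822 − 52.4553 = 15.5269.

15.53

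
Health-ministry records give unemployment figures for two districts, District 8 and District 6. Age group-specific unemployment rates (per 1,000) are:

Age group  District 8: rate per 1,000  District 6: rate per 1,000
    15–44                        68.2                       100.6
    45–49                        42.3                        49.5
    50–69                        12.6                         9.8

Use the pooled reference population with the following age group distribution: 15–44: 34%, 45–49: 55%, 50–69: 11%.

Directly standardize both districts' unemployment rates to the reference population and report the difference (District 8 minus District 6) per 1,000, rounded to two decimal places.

Standard weights: 0.34, 0.55, 0.11.
District 8: 0.3400×68.2 + 0.5500×42.3 + 0.1100×12.6 = 47.8390 per 1,000.
District 6: 0.3400×100.6 + 0.5500×49.5 + 0.1100×9.8 = 62.5070 per 1,000.
Difference = 47.8390 − 62.5070 = -14.6680.

-14.67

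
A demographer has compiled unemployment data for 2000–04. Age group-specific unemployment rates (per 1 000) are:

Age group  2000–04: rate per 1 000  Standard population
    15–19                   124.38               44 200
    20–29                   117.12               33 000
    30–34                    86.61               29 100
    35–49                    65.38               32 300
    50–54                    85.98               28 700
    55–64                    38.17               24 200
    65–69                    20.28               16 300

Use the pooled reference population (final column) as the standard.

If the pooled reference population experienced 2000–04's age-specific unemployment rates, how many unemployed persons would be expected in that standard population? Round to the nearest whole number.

Expected unemployed persons = Σ (standard pop × age-specific rate ÷ 1 000)
= 44 200×124.38/1 000 + 33 000×117.12/1 000 + 29 100×86.61/1 000 + 32 300×65.38/1 000 + 28 700×85.98/1 000 + 24 200×38.17/1 000 + 16 300×20.28/1 000
= 5497.60 + 3864.96 + 2520.35 + 2111.77 + 2467.63 + 923.71 + 330.56 = 17716.58.

17717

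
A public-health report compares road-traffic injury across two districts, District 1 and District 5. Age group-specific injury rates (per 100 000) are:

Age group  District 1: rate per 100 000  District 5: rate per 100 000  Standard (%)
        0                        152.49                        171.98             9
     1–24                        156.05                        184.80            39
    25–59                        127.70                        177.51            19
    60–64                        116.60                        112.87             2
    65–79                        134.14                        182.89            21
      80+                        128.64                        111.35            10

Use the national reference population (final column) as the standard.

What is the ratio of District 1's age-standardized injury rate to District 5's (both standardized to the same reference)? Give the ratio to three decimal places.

Standard weights: 0.09, 0.39, 0.19, 0.02, 0.21, 0.10.
District 1: 0.0900×152.49 + 0.3900×156.05 + 0.1900×127.70 + 0.0200×116.60 + 0.2100×134.14 + 0.1000×128.64 = 142.2120 per 100 000.
District 5: 0.0900×171.98 + 0.3900×184.80 + 0.1900×177.51 + 0.0200×112.87 + 0.2100×182.89 + 0.1000×111.35 = 173.0764 per 100 000.
Ratio = 142.2120 ÷ 173.0764 = 0.82167.

0.822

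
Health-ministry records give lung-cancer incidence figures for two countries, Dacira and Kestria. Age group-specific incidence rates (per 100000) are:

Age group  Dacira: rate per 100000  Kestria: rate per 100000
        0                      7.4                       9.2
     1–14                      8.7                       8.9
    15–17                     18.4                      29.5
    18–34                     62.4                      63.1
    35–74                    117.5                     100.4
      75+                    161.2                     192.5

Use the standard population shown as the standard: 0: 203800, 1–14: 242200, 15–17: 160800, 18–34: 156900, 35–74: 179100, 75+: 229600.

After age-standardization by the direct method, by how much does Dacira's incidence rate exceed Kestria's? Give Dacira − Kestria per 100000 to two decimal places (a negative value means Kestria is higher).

-5.49

Standard total = 1172400; weights = 0.1738, 0.2066, 0.1372, 0.1338, 0.1528, 0.1958.
Dacira: 0.1738×7.4 + 0.2066×8.7 + 0.1372×18.4 + 0.1338×62.4 + 0.1528×117.5 + 0.1958×161.2 = 63.4769 per 100000.
Kestria: 0.1738×9.2 + 0.2066×8.9 + 0.1372×29.5 + 0.1338×63.1 + 0.1528×100.4 + 0.1958×192.5 = 68.9647 per 100000.
Difference = 63.4769 − 68.9647 = -5.4878.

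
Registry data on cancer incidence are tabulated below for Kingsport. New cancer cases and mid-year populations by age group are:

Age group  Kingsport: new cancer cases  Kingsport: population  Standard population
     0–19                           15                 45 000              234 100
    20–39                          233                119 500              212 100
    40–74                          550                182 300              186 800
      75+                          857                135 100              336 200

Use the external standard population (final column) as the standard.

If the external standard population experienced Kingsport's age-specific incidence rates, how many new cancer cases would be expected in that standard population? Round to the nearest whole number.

Age-specific rates per 100 000 for Kingsport: 33.33, 194.98, 301.70, 634.34.
Expected new cancer cases = Σ (standard pop × age-specific rate ÷ 100 000)
= 234 100×33.33/100 000 + 212 100×194.98/100 000 + 186 800×301.70/100 000 + 336 200×634.34/100 000
= 78.03 + 413.55 + 563.58 + 2132.67 = 3187.83.

3188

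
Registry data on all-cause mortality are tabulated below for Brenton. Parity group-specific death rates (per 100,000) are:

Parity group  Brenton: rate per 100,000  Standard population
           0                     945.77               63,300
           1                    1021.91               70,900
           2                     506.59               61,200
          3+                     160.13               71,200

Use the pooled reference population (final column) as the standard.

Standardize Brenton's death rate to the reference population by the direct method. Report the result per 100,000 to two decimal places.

Standard total = 266,600; weights = 0.2374, 0.2659, 0.2296, 0.2671.
Standardized rate: 0.2374×945.77 + 0.2659×1021.91 + 0.2296×506.59 + 0.2671×160.13 = 655.3834 per 100,000.

655.38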